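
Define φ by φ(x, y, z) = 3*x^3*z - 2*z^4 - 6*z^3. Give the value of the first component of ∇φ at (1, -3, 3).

(∇φ)_1 = ∂φ/∂x = 9*x^2*z
At (1, -3, 3): 27.

27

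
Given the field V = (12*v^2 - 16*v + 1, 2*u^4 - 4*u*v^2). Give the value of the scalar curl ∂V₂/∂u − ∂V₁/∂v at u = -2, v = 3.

-156

∂V₂/∂u = 8*u^3 - 4*v^2
∂V₁/∂v = 24*v - 16
Scalar curl = 8*u^3 - 4*v^2 - 24*v + 16
At (-2, 3): -156.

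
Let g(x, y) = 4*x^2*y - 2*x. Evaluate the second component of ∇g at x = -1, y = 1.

(∇g)_2 = ∂g/∂y = 4*x^2
At (-1, 1): 4.

4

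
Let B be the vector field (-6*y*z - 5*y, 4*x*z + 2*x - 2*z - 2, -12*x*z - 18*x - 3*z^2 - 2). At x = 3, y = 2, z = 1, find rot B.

(∇×B)₁ = ∂B₃/∂y − ∂B₂/∂z = -4*x + 2
(∇×B)₂ = ∂B₁/∂z − ∂B₃/∂x = -6*y + 12*z + 18
(∇×B)₃ = ∂B₂/∂x − ∂B₁/∂y = 10*z + 7
∇×B = (-4*x + 2, -6*y + 12*z + 18, 10*z + 7)
At (3, 2, 1): (-10, 18, 17).

(-10, 18, 17)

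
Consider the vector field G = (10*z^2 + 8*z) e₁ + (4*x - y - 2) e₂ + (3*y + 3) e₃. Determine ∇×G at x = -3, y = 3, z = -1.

(∇×G)₁ = ∂G₃/∂y − ∂G₂/∂z = 3
(∇×G)₂ = ∂G₁/∂z − ∂G₃/∂x = 20*z + 8
(∇×G)₃ = ∂G₂/∂x − ∂G₁/∂y = 4
∇×G = (3, 20*z + 8, 4)
At (-3, 3, -1): (3, -12, 4).

(3, -12, 4)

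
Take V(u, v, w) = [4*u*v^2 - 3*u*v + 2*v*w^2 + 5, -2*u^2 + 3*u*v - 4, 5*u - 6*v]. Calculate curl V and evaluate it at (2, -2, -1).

(∇×V)₁ = ∂V₃/∂v − ∂V₂/∂w = -6
(∇×V)₂ = ∂V₁/∂w − ∂V₃/∂u = 4*v*w - 5
(∇×V)₃ = ∂V₂/∂u − ∂V₁/∂v = -8*u*v - u + 3*v - 2*w^2
∇×V = (-6, 4*v*w - 5, -8*u*v - u + 3*v - 2*w^2)
At (2, -2, -1): (-6, 3, 22).

(-6, 3, 22)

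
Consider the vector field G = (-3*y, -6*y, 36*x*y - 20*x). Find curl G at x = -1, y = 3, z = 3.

(-36, -88, 3)

(∇×G)₁ = ∂G₃/∂y − ∂G₂/∂z = 36*x
(∇×G)₂ = ∂G₁/∂z − ∂G₃/∂x = -36*y + 20
(∇×G)₃ = ∂G₂/∂x − ∂G₁/∂y = 3
∇×G = (36*x, -36*y + 20, 3)
At (-1, 3, 3): (-36, -88, 3).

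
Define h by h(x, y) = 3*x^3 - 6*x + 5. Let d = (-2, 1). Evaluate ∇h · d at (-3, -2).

∂h/∂x = 9*x^2 - 6
∂h/∂y = 0
∇h at (-3, -2) = (75, 0)
∇h · d = (75)(-2) + (0)(1) = -150

-150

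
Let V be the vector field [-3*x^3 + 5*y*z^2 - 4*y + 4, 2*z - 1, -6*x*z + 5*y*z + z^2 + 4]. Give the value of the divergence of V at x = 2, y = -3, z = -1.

∂V₁/∂x = -9*x^2
∂V₂/∂y = 0
∂V₃/∂z = -6*x + 5*y + 2*z
∇·V = -9*x^2 - 6*x + 5*y + 2*z
At (2, -3, -1): -65.

-65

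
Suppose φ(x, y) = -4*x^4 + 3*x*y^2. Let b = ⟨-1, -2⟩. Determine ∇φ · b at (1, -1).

25

∂φ/∂x = -16*x^3 + 3*y^2
∂φ/∂y = 6*x*y
∇φ at (1, -1) = (-13, -6)
∇φ · b = (-13)(-1) + (-6)(-2) = 25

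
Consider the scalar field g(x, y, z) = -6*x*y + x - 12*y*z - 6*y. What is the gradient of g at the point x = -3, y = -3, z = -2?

(19, 36, 36)

∂g/∂x = -6*y + 1
∂g/∂y = -6*x - 12*z - 6
∂g/∂z = -12*y
∇g = (-6*y + 1, -6*x - 12*z - 6, -12*y)
At (-3, -3, -2): (19, 36, 36).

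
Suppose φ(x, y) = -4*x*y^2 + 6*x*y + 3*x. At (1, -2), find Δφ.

-8

∂²φ/∂x² = 0
∂²φ/∂y² = -8*x
∇²φ = -8*x
At (1, -2): -8.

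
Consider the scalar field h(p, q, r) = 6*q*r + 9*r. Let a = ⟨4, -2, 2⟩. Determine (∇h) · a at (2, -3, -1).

-6

∂h/∂p = 0
∂h/∂q = 6*r
∂h/∂r = 6*q + 9
∇h at (2, -3, -1) = (0, -6, -9)
∇h · a = (0)(4) + (-6)(-2) + (-9)(2) = -6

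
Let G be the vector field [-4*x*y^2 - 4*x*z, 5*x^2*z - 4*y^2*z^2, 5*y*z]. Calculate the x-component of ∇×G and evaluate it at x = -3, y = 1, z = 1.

(∇×G)_1 = ∂G₃/∂y − ∂G₂/∂z
= 5*z − (5*x^2 - 8*y^2*z)
= -5*x^2 + 8*y^2*z + 5*z
At (-3, 1, 1): -32.

-32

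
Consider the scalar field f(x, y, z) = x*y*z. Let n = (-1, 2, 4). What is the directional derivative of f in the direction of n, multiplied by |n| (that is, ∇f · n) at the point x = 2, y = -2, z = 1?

∂f/∂x = y*z
∂f/∂y = x*z
∂f/∂z = x*y
∇f at (2, -2, 1) = (-2, 2, -4)
∇f · n = (-2)(-1) + (2)(2) + (-4)(4) = -10

-10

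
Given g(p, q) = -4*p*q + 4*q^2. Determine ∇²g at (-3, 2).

8

∂²g/∂p² = 0
∂²g/∂q² = 8
∇²g = 8
At (-3, 2): 8.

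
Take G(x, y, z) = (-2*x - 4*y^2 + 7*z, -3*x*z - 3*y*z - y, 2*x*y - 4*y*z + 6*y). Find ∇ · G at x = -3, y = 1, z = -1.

∂G₁/∂x = -2
∂G₂/∂y = -3*z - 1
∂G₃/∂z = -4*y
∇·G = -4*y - 3*z - 3
At (-3, 1, -1): -4.

-4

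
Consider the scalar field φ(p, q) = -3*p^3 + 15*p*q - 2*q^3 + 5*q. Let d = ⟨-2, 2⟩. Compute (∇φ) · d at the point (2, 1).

100

∂φ/∂p = -9*p^2 + 15*q
∂φ/∂q = 15*p - 6*q^2 + 5
∇φ at (2, 1) = (-21, 29)
∇φ · d = (-21)(-2) + (29)(2) = 100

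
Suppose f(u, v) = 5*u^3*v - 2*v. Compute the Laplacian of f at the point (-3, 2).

∂²f/∂u² = 30*u*v
∂²f/∂v² = 0
∇²f = 30*u*v
At (-3, 2): -180.

-180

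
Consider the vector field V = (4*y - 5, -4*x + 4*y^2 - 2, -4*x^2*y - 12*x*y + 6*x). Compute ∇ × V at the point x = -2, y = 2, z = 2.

(∇×V)₁ = ∂V₃/∂y − ∂V₂/∂z = -4*x^2 - 12*x
(∇×V)₂ = ∂V₁/∂z − ∂V₃/∂x = 8*x*y + 12*y - 6
(∇×V)₃ = ∂V₂/∂x − ∂V₁/∂y = -8
∇×V = (-4*x^2 - 12*x, 8*x*y + 12*y - 6, -8)
At (-2, 2, 2): (8, -14, -8).

(8, -14, -8)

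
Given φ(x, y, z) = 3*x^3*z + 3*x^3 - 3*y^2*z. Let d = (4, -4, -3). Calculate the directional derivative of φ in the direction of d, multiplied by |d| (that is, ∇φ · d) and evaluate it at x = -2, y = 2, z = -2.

∂φ/∂x = 9*x^2*z + 9*x^2
∂φ/∂y = -6*y*z
∂φ/∂z = 3*x^3 - 3*y^2
∇φ at (-2, 2, -2) = (-36, 24, -36)
∇φ · d = (-36)(4) + (24)(-4) + (-36)(-3) = -132

-132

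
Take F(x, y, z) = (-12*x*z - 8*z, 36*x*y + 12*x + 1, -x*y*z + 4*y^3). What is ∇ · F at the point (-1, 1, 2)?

∂F₁/∂x = -12*z
∂F₂/∂y = 36*x
∂F₃/∂z = -x*y
∇·F = -x*y + 36*x - 12*z
At (-1, 1, 2): -59.

-59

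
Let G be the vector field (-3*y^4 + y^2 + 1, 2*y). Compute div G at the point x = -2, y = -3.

∂G₁/∂x = 0
∂G₂/∂y = 2
∇·G = 2
At (-2, -3): 2.

2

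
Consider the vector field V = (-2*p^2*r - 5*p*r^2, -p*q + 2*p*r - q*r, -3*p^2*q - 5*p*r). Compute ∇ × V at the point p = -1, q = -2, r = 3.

(∇×V)₁ = ∂V₃/∂q − ∂V₂/∂r = -3*p^2 - 2*p + q
(∇×V)₂ = ∂V₁/∂r − ∂V₃/∂p = -2*p^2 + 6*p*q - 10*p*r + 5*r
(∇×V)₃ = ∂V₂/∂p − ∂V₁/∂q = -q + 2*r
∇×V = (-3*p^2 - 2*p + q, -2*p^2 + 6*p*q - 10*p*r + 5*r, -q + 2*r)
At (-1, -2, 3): (-3, 55, 8).

(-3, 55, 8)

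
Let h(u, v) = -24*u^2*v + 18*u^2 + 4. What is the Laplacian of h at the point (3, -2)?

∂²h/∂u² = 12*(-4*v + 3)
∂²h/∂v² = 0
∇²h = -48*v + 36
At (3, -2): 132.

132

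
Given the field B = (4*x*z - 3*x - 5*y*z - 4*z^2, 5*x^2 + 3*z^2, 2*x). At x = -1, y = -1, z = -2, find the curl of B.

(12, 15, -20)

(∇×B)₁ = ∂B₃/∂y − ∂B₂/∂z = -6*z
(∇×B)₂ = ∂B₁/∂z − ∂B₃/∂x = 4*x - 5*y - 8*z - 2
(∇×B)₃ = ∂B₂/∂x − ∂B₁/∂y = 10*x + 5*z
∇×B = (-6*z, 4*x - 5*y - 8*z - 2, 10*x + 5*z)
At (-1, -1, -2): (12, 15, -20).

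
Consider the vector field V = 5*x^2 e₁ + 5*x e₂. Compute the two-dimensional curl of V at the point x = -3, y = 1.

5

∂V₂/∂x = 5
∂V₁/∂y = 0
Scalar curl = 5
At (-3, 1): 5.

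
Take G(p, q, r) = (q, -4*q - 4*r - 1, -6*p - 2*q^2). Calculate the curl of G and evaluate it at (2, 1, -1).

(∇×G)₁ = ∂G₃/∂q − ∂G₂/∂r = -4*q + 4
(∇×G)₂ = ∂G₁/∂r − ∂G₃/∂p = 6
(∇×G)₃ = ∂G₂/∂p − ∂G₁/∂q = -1
∇×G = (-4*q + 4, 6, -1)
At (2, 1, -1): (0, 6, -1).

(0, 6, -1)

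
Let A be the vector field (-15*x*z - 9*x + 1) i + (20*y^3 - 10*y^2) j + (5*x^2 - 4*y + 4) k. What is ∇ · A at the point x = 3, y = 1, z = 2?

∂A₁/∂x = -15*z - 9
∂A₂/∂y = 60*y^2 - 20*y
∂A₃/∂z = 0
∇·A = 60*y^2 - 20*y - 15*z - 9
At (3, 1, 2): 1.

1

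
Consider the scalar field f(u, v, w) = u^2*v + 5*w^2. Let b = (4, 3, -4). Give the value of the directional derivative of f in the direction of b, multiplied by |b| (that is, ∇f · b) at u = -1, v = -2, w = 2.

∂f/∂u = 2*u*v
∂f/∂v = u^2
∂f/∂w = 10*w
∇f at (-1, -2, 2) = (4, 1, 20)
∇f · b = (4)(4) + (1)(3) + (20)(-4) = -61

-61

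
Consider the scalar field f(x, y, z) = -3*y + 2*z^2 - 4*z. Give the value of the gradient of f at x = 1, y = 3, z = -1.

(0, -3, -8)

∂f/∂x = 0
∂f/∂y = -3
∂f/∂z = 4*z - 4
∇f = (0, -3, 4*z - 4)
At (1, 3, -1): (0, -3, -8).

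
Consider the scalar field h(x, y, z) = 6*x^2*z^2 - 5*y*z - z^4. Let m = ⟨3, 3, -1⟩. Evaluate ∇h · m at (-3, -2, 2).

-656

∂h/∂x = 12*x*z^2
∂h/∂y = -5*z
∂h/∂z = 12*x^2*z - 5*y - 4*z^3
∇h at (-3, -2, 2) = (-144, -10, 194)
∇h · m = (-144)(3) + (-10)(3) + (194)(-1) = -656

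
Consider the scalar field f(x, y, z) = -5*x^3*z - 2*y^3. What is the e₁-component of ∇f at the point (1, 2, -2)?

30

(∇f)_1 = ∂f/∂x = -15*x^2*z
At (1, 2, -2): 30.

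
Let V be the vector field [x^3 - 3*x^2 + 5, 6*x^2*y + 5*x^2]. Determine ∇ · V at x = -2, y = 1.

48

∂V₁/∂x = 3*x^2 - 6*x
∂V₂/∂y = 6*x^2
∇·V = 9*x^2 - 6*x
At (-2, 1): 48.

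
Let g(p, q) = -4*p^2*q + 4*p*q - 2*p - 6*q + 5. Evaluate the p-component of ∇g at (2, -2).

22

(∇g)_1 = ∂g/∂p = -8*p*q + 4*q - 2
At (2, -2): 22.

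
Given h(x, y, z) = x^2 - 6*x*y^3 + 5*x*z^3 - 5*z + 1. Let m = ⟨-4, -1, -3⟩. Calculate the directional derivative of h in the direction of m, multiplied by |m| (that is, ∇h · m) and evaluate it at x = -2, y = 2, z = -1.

189

∂h/∂x = 2*x - 6*y^3 + 5*z^3
∂h/∂y = -18*x*y^2
∂h/∂z = 15*x*z^2 - 5
∇h at (-2, 2, -1) = (-57, 144, -35)
∇h · m = (-57)(-4) + (144)(-1) + (-35)(-3) = 189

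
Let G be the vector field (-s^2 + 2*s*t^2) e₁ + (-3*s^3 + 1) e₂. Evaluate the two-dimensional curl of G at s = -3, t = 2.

∂G₂/∂s = -9*s^2
∂G₁/∂t = 4*s*t
Scalar curl = -9*s^2 - 4*s*t
At (-3, 2): -57.

-57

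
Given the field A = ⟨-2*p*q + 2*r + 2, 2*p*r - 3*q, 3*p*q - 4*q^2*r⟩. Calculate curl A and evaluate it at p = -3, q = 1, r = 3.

(-27, -1, 0)

(∇×A)₁ = ∂A₃/∂q − ∂A₂/∂r = p - 8*q*r
(∇×A)₂ = ∂A₁/∂r − ∂A₃/∂p = -3*q + 2
(∇×A)₃ = ∂A₂/∂p − ∂A₁/∂q = 2*p + 2*r
∇×A = (p - 8*q*r, -3*q + 2, 2*p + 2*r)
At (-3, 1, 3): (-27, -1, 0).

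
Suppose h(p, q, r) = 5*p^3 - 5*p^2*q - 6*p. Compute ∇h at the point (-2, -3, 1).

(-6, -20, 0)

∂h/∂p = 15*p^2 - 10*p*q - 6
∂h/∂q = -5*p^2
∂h/∂r = 0
∇h = (15*p^2 - 10*p*q - 6, -5*p^2, 0)
At (-2, -3, 1): (-6, -20, 0).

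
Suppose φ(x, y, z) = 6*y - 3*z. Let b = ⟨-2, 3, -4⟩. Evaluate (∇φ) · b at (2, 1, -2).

∂φ/∂x = 0
∂φ/∂y = 6
∂φ/∂z = -3
∇φ at (2, 1, -2) = (0, 6, -3)
∇φ · b = (0)(-2) + (6)(3) + (-3)(-4) = 30

30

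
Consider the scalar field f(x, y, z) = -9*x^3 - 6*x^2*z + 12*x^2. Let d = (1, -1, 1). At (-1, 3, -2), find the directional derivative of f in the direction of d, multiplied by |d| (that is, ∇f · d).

∂f/∂x = -27*x^2 - 12*x*z + 24*x
∂f/∂y = 0
∂f/∂z = -6*x^2
∇f at (-1, 3, -2) = (-75, 0, -6)
∇f · d = (-75)(1) + (0)(-1) + (-6)(1) = -81

-81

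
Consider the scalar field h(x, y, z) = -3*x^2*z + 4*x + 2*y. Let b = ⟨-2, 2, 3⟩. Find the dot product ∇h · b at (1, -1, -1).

-25

∂h/∂x = -6*x*z + 4
∂h/∂y = 2
∂h/∂z = -3*x^2
∇h at (1, -1, -1) = (10, 2, -3)
∇h · b = (10)(-2) + (2)(2) + (-3)(3) = -25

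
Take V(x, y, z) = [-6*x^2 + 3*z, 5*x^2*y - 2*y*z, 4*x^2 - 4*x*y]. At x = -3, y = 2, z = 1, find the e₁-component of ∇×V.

(∇×V)_1 = ∂V₃/∂y − ∂V₂/∂z
= -4*x − (-2*y)
= -4*x + 2*y
At (-3, 2, 1): 16.

16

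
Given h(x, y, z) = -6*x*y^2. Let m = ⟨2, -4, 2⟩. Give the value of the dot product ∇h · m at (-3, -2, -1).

∂h/∂x = -6*y^2
∂h/∂y = -12*x*y
∂h/∂z = 0
∇h at (-3, -2, -1) = (-24, -72, 0)
∇h · m = (-24)(2) + (-72)(-4) + (0)(2) = 240

240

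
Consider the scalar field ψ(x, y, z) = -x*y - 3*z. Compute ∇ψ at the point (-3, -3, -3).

(3, 3, -3)

∂ψ/∂x = -y
∂ψ/∂y = -x
∂ψ/∂z = -3
∇ψ = (-y, -x, -3)
At (-3, -3, -3): (3, 3, -3).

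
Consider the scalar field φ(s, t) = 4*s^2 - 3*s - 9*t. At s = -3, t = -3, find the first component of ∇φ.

(∇φ)_1 = ∂φ/∂s = 8*s - 3
At (-3, -3): -27.

-27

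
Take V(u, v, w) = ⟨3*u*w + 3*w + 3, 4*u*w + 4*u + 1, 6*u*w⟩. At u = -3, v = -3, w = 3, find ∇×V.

(12, -24, 16)

(∇×V)₁ = ∂V₃/∂v − ∂V₂/∂w = -4*u
(∇×V)₂ = ∂V₁/∂w − ∂V₃/∂u = 3*u - 6*w + 3
(∇×V)₃ = ∂V₂/∂u − ∂V₁/∂v = 4*w + 4
∇×V = (-4*u, 3*u - 6*w + 3, 4*w + 4)
At (-3, -3, 3): (12, -24, 16).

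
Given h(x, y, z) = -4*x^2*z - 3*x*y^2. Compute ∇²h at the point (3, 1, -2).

∂²h/∂x² = -8*z
∂²h/∂y² = -6*x
∂²h/∂z² = 0
∇²h = -6*x - 8*z
At (3, 1, -2): -2.

-2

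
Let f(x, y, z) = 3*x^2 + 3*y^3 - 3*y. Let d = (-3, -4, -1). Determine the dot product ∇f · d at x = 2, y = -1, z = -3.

-60

∂f/∂x = 6*x
∂f/∂y = 9*y^2 - 3
∂f/∂z = 0
∇f at (2, -1, -3) = (12, 6, 0)
∇f · d = (12)(-3) + (6)(-4) + (0)(-1) = -60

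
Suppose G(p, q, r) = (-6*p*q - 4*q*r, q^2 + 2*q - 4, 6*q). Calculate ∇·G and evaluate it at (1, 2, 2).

-6

∂G₁/∂p = -6*q
∂G₂/∂q = 2*q + 2
∂G₃/∂r = 0
∇·G = -4*q + 2
At (1, 2, 2): -6.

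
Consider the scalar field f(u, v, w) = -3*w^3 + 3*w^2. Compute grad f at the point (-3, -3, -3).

(0, 0, -99)

∂f/∂u = 0
∂f/∂v = 0
∂f/∂w = -9*w^2 + 6*w
∇f = (0, 0, -9*w^2 + 6*w)
At (-3, -3, -3): (0, 0, -99).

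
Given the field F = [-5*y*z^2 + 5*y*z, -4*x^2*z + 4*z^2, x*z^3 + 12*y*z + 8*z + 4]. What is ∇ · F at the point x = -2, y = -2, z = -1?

∂F₁/∂x = 0
∂F₂/∂y = 0
∂F₃/∂z = 3*x*z^2 + 12*y + 8
∇·F = 3*x*z^2 + 12*y + 8
At (-2, -2, -1): -22.

-22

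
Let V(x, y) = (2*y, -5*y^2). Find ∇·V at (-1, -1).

10

∂V₁/∂x = 0
∂V₂/∂y = -10*y
∇·V = -10*y
At (-1, -1): 10.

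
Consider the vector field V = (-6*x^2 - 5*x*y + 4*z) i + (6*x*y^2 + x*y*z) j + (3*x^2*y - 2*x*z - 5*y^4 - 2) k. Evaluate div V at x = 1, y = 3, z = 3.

∂V₁/∂x = -12*x - 5*y
∂V₂/∂y = 12*x*y + x*z
∂V₃/∂z = -2*x
∇·V = 12*x*y + x*z - 14*x - 5*y
At (1, 3, 3): 10.

10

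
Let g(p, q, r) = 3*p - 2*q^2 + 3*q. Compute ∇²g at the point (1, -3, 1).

∂²g/∂p² = 0
∂²g/∂q² = -4
∂²g/∂r² = 0
∇²g = -4
At (1, -3, 1): -4.

-4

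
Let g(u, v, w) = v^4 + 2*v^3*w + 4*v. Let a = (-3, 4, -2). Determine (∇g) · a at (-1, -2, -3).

∂g/∂u = 0
∂g/∂v = 4*v^3 + 6*v^2*w + 4
∂g/∂w = 2*v^3
∇g at (-1, -2, -3) = (0, -100, -16)
∇g · a = (0)(-3) + (-100)(4) + (-16)(-2) = -368

-368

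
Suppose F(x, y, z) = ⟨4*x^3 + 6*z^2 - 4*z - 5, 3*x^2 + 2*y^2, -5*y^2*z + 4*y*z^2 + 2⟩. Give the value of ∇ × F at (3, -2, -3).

(-24, -40, 18)

(∇×F)₁ = ∂F₃/∂y − ∂F₂/∂z = -10*y*z + 4*z^2
(∇×F)₂ = ∂F₁/∂z − ∂F₃/∂x = 12*z - 4
(∇×F)₃ = ∂F₂/∂x − ∂F₁/∂y = 6*x
∇×F = (-10*y*z + 4*z^2, 12*z - 4, 6*x)
At (3, -2, -3): (-24, -40, 18).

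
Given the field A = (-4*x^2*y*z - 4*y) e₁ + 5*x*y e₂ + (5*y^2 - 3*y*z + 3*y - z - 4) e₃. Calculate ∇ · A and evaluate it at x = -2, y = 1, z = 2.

∂A₁/∂x = -8*x*y*z
∂A₂/∂y = 5*x
∂A₃/∂z = -3*y - 1
∇·A = -8*x*y*z + 5*x - 3*y - 1
At (-2, 1, 2): 18.

18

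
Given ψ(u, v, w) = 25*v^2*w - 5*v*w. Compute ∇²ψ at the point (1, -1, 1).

∂²ψ/∂u² = 0
∂²ψ/∂v² = 50*w
∂²ψ/∂w² = 0
∇²ψ = 50*w
At (1, -1, 1): 50.

50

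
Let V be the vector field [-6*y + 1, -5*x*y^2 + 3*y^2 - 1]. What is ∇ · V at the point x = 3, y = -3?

72

∂V₁/∂x = 0
∂V₂/∂y = -10*x*y + 6*y
∇·V = -10*x*y + 6*y
At (3, -3): 72.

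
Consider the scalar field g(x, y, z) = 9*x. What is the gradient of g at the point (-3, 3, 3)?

∂g/∂x = 9
∂g/∂y = 0
∂g/∂z = 0
∇g = (9, 0, 0)
At (-3, 3, 3): (9, 0, 0).

(9, 0, 0)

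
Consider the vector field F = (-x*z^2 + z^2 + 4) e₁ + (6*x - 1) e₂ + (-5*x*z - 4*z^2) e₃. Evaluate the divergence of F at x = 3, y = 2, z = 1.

∂F₁/∂x = -z^2
∂F₂/∂y = 0
∂F₃/∂z = -5*x - 8*z
∇·F = -5*x - z^2 - 8*z
At (3, 2, 1): -24.

-24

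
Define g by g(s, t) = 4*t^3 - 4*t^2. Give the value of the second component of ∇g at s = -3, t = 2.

32

(∇g)_2 = ∂g/∂t = 12*t^2 - 8*t
At (-3, 2): 32.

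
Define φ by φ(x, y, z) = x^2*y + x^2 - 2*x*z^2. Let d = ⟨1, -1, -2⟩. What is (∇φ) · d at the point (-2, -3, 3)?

-62

∂φ/∂x = 2*x*y + 2*x - 2*z^2
∂φ/∂y = x^2
∂φ/∂z = -4*x*z
∇φ at (-2, -3, 3) = (-10, 4, 24)
∇φ · d = (-10)(1) + (4)(-1) + (24)(-2) = -62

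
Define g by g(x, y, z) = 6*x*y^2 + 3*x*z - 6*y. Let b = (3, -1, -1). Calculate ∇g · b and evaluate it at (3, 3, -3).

24

∂g/∂x = 6*y^2 + 3*z
∂g/∂y = 12*x*y - 6
∂g/∂z = 3*x
∇g at (3, 3, -3) = (45, 102, 9)
∇g · b = (45)(3) + (102)(-1) + (9)(-1) = 24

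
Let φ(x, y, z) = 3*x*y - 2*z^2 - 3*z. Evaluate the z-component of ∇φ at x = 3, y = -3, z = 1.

(∇φ)_3 = ∂φ/∂z = -4*z - 3
At (3, -3, 1): -7.

-7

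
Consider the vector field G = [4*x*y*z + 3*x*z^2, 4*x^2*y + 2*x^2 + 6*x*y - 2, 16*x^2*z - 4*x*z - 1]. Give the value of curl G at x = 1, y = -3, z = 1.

(0, -34, -42)

(∇×G)₁ = ∂G₃/∂y − ∂G₂/∂z = 0
(∇×G)₂ = ∂G₁/∂z − ∂G₃/∂x = 4*x*y - 26*x*z + 4*z
(∇×G)₃ = ∂G₂/∂x − ∂G₁/∂y = 8*x*y - 4*x*z + 4*x + 6*y
∇×G = (0, 4*x*y - 26*x*z + 4*z, 8*x*y - 4*x*z + 4*x + 6*y)
At (1, -3, 1): (0, -34, -42).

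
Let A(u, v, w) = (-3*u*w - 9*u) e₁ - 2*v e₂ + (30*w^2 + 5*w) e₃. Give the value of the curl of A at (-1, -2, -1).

(∇×A)₁ = ∂A₃/∂v − ∂A₂/∂w = 0
(∇×A)₂ = ∂A₁/∂w − ∂A₃/∂u = -3*u
(∇×A)₃ = ∂A₂/∂u − ∂A₁/∂v = 0
∇×A = (0, -3*u, 0)
At (-1, -2, -1): (0, 3, 0).

(0, 3, 0)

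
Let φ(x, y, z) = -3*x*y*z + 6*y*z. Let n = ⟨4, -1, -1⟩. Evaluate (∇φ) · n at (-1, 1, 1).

-30

∂φ/∂x = -3*y*z
∂φ/∂y = -3*x*z + 6*z
∂φ/∂z = -3*x*y + 6*y
∇φ at (-1, 1, 1) = (-3, 9, 9)
∇φ · n = (-3)(4) + (9)(-1) + (9)(-1) = -30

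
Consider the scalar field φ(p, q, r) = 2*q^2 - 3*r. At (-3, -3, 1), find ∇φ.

(0, -12, -3)

∂φ/∂p = 0
∂φ/∂q = 4*q
∂φ/∂r = -3
∇φ = (0, 4*q, -3)
At (-3, -3, 1): (0, -12, -3).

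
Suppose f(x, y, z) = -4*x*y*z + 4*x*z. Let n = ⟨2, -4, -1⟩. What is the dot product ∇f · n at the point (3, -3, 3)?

192

∂f/∂x = -4*y*z + 4*z
∂f/∂y = -4*x*z
∂f/∂z = -4*x*y + 4*x
∇f at (3, -3, 3) = (48, -36, 48)
∇f · n = (48)(2) + (-36)(-4) + (48)(-1) = 192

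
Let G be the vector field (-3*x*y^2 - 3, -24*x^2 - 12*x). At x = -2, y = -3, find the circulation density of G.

120

∂G₂/∂x = -48*x - 12
∂G₁/∂y = -6*x*y
Scalar curl = 6*x*y - 48*x - 12
At (-2, -3): 120.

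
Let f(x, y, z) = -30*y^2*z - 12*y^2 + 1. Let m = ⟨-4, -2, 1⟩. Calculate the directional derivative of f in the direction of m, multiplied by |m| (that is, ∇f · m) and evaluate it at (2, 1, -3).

∂f/∂x = 0
∂f/∂y = -60*y*z - 24*y
∂f/∂z = -30*y^2
∇f at (2, 1, -3) = (0, 156, -30)
∇f · m = (0)(-4) + (156)(-2) + (-30)(1) = -342

-342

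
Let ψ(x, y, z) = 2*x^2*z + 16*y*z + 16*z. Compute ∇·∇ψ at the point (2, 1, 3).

12

∂²ψ/∂x² = 4*z
∂²ψ/∂y² = 0
∂²ψ/∂z² = 0
∇²ψ = 4*z
At (2, 1, 3): 12.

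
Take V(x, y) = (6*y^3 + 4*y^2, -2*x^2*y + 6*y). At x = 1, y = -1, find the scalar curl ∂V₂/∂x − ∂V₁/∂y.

∂V₂/∂x = -4*x*y
∂V₁/∂y = 18*y^2 + 8*y
Scalar curl = -4*x*y - 18*y^2 - 8*y
At (1, -1): -6.

-6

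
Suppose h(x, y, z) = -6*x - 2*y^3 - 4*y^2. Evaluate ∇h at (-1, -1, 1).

∂h/∂x = -6
∂h/∂y = -6*y^2 - 8*y
∂h/∂z = 0
∇h = (-6, -6*y^2 - 8*y, 0)
At (-1, -1, 1): (-6, 2, 0).

(-6, 2, 0)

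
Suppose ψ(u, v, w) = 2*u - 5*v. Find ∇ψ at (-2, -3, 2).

(2, -5, 0)

∂ψ/∂u = 2
∂ψ/∂v = -5
∂ψ/∂w = 0
∇ψ = (2, -5, 0)
At (-2, -3, 2): (2, -5, 0).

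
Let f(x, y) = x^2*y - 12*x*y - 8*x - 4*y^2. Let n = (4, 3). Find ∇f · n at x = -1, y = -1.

87

∂f/∂x = 2*x*y - 12*y - 8
∂f/∂y = x^2 - 12*x - 8*y
∇f at (-1, -1) = (6, 21)
∇f · n = (6)(4) + (21)(3) = 87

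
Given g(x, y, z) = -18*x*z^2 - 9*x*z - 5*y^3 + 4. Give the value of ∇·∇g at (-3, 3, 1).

18

∂²g/∂x² = 0
∂²g/∂y² = -30*y
∂²g/∂z² = -36*x
∇²g = -36*x - 30*y
At (-3, 3, 1): 18.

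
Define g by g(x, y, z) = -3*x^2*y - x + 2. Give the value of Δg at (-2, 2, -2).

∂²g/∂x² = -6*y
∂²g/∂y² = 0
∂²g/∂z² = 0
∇²g = -6*y
At (-2, 2, -2): -12.

-12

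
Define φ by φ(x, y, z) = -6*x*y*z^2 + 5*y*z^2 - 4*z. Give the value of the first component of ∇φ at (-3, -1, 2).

24

(∇φ)_1 = ∂φ/∂x = -6*y*z^2
At (-3, -1, 2): 24.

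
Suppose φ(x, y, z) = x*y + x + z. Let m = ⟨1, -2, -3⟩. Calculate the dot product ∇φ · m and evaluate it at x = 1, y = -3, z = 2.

-7

∂φ/∂x = y + 1
∂φ/∂y = x
∂φ/∂z = 1
∇φ at (1, -3, 2) = (-2, 1, 1)
∇φ · m = (-2)(1) + (1)(-2) + (1)(-3) = -7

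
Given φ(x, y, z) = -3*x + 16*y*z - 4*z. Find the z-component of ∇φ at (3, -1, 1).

-20

(∇φ)_3 = ∂φ/∂z = 16*y - 4
At (3, -1, 1): -20.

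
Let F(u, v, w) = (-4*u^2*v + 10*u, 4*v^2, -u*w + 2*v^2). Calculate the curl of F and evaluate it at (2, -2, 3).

(-8, 3, 16)

(∇×F)₁ = ∂F₃/∂v − ∂F₂/∂w = 4*v
(∇×F)₂ = ∂F₁/∂w − ∂F₃/∂u = w
(∇×F)₃ = ∂F₂/∂u − ∂F₁/∂v = 4*u^2
∇×F = (4*v, w, 4*u^2)
At (2, -2, 3): (-8, 3, 16).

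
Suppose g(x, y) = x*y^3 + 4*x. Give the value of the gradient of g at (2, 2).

∂g/∂x = y^3 + 4
∂g/∂y = 3*x*y^2
∇g = (y^3 + 4, 3*x*y^2)
At (2, 2): (12, 24).

(12, 24)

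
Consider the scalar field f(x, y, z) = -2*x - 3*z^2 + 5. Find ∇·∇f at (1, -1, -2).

-6

∂²f/∂x² = 0
∂²f/∂y² = 0
∂²f/∂z² = -6
∇²f = -6
At (1, -1, -2): -6.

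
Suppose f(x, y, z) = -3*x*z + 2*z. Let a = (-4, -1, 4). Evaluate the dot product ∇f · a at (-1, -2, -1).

∂f/∂x = -3*z
∂f/∂y = 0
∂f/∂z = -3*x + 2
∇f at (-1, -2, -1) = (3, 0, 5)
∇f · a = (3)(-4) + (0)(-1) + (5)(4) = 8

8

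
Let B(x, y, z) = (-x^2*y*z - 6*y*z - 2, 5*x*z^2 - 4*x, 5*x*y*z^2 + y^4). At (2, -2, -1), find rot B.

(∇×B)₁ = ∂B₃/∂y − ∂B₂/∂z = 5*x*z^2 - 10*x*z + 4*y^3
(∇×B)₂ = ∂B₁/∂z − ∂B₃/∂x = -x^2*y - 5*y*z^2 - 6*y
(∇×B)₃ = ∂B₂/∂x − ∂B₁/∂y = x^2*z + 5*z^2 + 6*z - 4
∇×B = (5*x*z^2 - 10*x*z + 4*y^3, -x^2*y - 5*y*z^2 - 6*y, x^2*z + 5*z^2 + 6*z - 4)
At (2, -2, -1): (-2, 30, -9).

(-2, 30, -9)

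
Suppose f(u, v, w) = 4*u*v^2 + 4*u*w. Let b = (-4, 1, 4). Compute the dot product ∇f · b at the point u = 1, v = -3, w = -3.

-104

∂f/∂u = 4*v^2 + 4*w
∂f/∂v = 8*u*v
∂f/∂w = 4*u
∇f at (1, -3, -3) = (24, -24, 4)
∇f · b = (24)(-4) + (-24)(1) + (4)(4) = -104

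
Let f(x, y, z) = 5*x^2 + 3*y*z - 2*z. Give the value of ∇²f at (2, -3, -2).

∂²f/∂x² = 10
∂²f/∂y² = 0
∂²f/∂z² = 0
∇²f = 10
At (2, -3, -2): 10.

10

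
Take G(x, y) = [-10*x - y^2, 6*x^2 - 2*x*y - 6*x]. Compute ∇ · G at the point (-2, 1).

-6

∂G₁/∂x = -10
∂G₂/∂y = -2*x
∇·G = -2*x - 10
At (-2, 1): -6.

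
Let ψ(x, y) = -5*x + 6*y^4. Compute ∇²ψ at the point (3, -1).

72

∂²ψ/∂x² = 0
∂²ψ/∂y² = 72*y^2
∇²ψ = 72*y^2
At (3, -1): 72.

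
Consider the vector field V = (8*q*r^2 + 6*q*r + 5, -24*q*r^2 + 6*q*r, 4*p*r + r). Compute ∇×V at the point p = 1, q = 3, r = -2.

(∇×V)₁ = ∂V₃/∂q − ∂V₂/∂r = 48*q*r - 6*q
(∇×V)₂ = ∂V₁/∂r − ∂V₃/∂p = 16*q*r + 6*q - 4*r
(∇×V)₃ = ∂V₂/∂p − ∂V₁/∂q = -8*r^2 - 6*r
∇×V = (48*q*r - 6*q, 16*q*r + 6*q - 4*r, -8*r^2 - 6*r)
At (1, 3, -2): (-306, -70, -20).

(-306, -70, -20)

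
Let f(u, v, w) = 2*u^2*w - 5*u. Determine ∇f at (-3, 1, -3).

(31, 0, 18)

∂f/∂u = 4*u*w - 5
∂f/∂v = 0
∂f/∂w = 2*u^2
∇f = (4*u*w - 5, 0, 2*u^2)
At (-3, 1, -3): (31, 0, 18).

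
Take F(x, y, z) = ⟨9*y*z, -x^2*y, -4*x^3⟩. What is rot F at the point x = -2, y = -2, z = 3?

(0, 30, -35)

(∇×F)₁ = ∂F₃/∂y − ∂F₂/∂z = 0
(∇×F)₂ = ∂F₁/∂z − ∂F₃/∂x = 12*x^2 + 9*y
(∇×F)₃ = ∂F₂/∂x − ∂F₁/∂y = -2*x*y - 9*z
∇×F = (0, 12*x^2 + 9*y, -2*x*y - 9*z)
At (-2, -2, 3): (0, 30, -35).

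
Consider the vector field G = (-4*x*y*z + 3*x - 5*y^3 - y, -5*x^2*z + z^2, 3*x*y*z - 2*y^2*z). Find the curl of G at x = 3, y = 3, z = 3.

(30, -63, 82)

(∇×G)₁ = ∂G₃/∂y − ∂G₂/∂z = 5*x^2 + 3*x*z - 4*y*z - 2*z
(∇×G)₂ = ∂G₁/∂z − ∂G₃/∂x = -4*x*y - 3*y*z
(∇×G)₃ = ∂G₂/∂x − ∂G₁/∂y = -6*x*z + 15*y^2 + 1
∇×G = (5*x^2 + 3*x*z - 4*y*z - 2*z, -4*x*y - 3*y*z, -6*x*z + 15*y^2 + 1)
At (3, 3, 3): (30, -63, 82).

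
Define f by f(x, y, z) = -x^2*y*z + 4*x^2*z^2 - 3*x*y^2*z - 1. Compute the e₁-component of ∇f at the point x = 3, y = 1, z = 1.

15

(∇f)_1 = ∂f/∂x = -2*x*y*z + 8*x*z^2 - 3*y^2*z
At (3, 1, 1): 15.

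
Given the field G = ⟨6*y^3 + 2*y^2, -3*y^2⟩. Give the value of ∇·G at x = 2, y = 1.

-6

∂G₁/∂x = 0
∂G₂/∂y = -6*y
∇·G = -6*y
At (2, 1): -6.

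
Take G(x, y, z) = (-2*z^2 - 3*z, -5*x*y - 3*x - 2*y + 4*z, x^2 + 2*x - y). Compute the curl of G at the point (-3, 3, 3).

(∇×G)₁ = ∂G₃/∂y − ∂G₂/∂z = -5
(∇×G)₂ = ∂G₁/∂z − ∂G₃/∂x = -2*x - 4*z - 5
(∇×G)₃ = ∂G₂/∂x − ∂G₁/∂y = -5*y - 3
∇×G = (-5, -2*x - 4*z - 5, -5*y - 3)
At (-3, 3, 3): (-5, -11, -18).

(-5, -11, -18)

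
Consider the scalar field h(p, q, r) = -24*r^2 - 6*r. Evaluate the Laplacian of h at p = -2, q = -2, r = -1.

∂²h/∂p² = 0
∂²h/∂q² = 0
∂²h/∂r² = -48
∇²h = -48
At (-2, -2, -1): -48.

-48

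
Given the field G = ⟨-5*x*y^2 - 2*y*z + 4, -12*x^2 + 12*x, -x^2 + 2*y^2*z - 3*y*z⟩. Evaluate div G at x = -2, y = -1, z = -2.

∂G₁/∂x = -5*y^2
∂G₂/∂y = 0
∂G₃/∂z = 2*y^2 - 3*y
∇·G = -3*y^2 - 3*y
At (-2, -1, -2): 0.

0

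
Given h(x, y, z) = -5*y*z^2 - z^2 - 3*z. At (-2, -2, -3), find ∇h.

∂h/∂x = 0
∂h/∂y = -5*z^2
∂h/∂z = -10*y*z - 2*z - 3
∇h = (0, -5*z^2, -10*y*z - 2*z - 3)
At (-2, -2, -3): (0, -45, -57).

(0, -45, -57)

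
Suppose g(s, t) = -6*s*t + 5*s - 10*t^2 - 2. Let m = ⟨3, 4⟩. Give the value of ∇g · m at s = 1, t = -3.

285

∂g/∂s = -6*t + 5
∂g/∂t = -6*s - 20*t
∇g at (1, -3) = (23, 54)
∇g · m = (23)(3) + (54)(4) = 285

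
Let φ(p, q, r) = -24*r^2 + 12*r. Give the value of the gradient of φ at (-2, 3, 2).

(0, 0, -84)

∂φ/∂p = 0
∂φ/∂q = 0
∂φ/∂r = -48*r + 12
∇φ = (0, 0, -48*r + 12)
At (-2, 3, 2): (0, 0, -84).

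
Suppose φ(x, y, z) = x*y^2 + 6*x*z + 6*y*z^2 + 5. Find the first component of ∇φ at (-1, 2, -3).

-14

(∇φ)_1 = ∂φ/∂x = y^2 + 6*z
At (-1, 2, -3): -14.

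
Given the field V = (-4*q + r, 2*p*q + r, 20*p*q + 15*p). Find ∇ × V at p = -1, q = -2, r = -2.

(∇×V)₁ = ∂V₃/∂q − ∂V₂/∂r = 20*p - 1
(∇×V)₂ = ∂V₁/∂r − ∂V₃/∂p = -20*q - 14
(∇×V)₃ = ∂V₂/∂p − ∂V₁/∂q = 2*q + 4
∇×V = (20*p - 1, -20*q - 14, 2*q + 4)
At (-1, -2, -2): (-21, 26, 0).

(-21, 26, 0)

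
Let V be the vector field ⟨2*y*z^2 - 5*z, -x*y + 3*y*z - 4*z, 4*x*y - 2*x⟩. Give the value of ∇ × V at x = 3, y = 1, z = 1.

(∇×V)₁ = ∂V₃/∂y − ∂V₂/∂z = 4*x - 3*y + 4
(∇×V)₂ = ∂V₁/∂z − ∂V₃/∂x = 4*y*z - 4*y - 3
(∇×V)₃ = ∂V₂/∂x − ∂V₁/∂y = -y - 2*z^2
∇×V = (4*x - 3*y + 4, 4*y*z - 4*y - 3, -y - 2*z^2)
At (3, 1, 1): (13, -3, -3).

(13, -3, -3)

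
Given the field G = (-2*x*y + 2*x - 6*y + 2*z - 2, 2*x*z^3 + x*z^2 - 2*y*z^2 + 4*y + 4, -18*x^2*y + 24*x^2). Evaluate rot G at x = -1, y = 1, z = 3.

(∇×G)₁ = ∂G₃/∂y − ∂G₂/∂z = -18*x^2 - 6*x*z^2 - 2*x*z + 4*y*z
(∇×G)₂ = ∂G₁/∂z − ∂G₃/∂x = 36*x*y - 48*x + 2
(∇×G)₃ = ∂G₂/∂x − ∂G₁/∂y = 2*x + 2*z^3 + z^2 + 6
∇×G = (-18*x^2 - 6*x*z^2 - 2*x*z + 4*y*z, 36*x*y - 48*x + 2, 2*x + 2*z^3 + z^2 + 6)
At (-1, 1, 3): (54, 14, 67).

(54, 14, 67)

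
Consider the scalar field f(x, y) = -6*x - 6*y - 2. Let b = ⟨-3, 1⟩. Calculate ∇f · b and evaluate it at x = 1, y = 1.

∂f/∂x = -6
∂f/∂y = -6
∇f at (1, 1) = (-6, -6)
∇f · b = (-6)(-3) + (-6)(1) = 12

12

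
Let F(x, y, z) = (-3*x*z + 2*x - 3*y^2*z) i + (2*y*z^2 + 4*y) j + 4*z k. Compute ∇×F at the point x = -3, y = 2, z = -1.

(8, -3, -12)

(∇×F)₁ = ∂F₃/∂y − ∂F₂/∂z = -4*y*z
(∇×F)₂ = ∂F₁/∂z − ∂F₃/∂x = -3*x - 3*y^2
(∇×F)₃ = ∂F₂/∂x − ∂F₁/∂y = 6*y*z
∇×F = (-4*y*z, -3*x - 3*y^2, 6*y*z)
At (-3, 2, -1): (8, -3, -12).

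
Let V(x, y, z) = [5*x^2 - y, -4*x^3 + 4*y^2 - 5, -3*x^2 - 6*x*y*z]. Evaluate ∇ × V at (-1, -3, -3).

(-18, 48, -11)

(∇×V)₁ = ∂V₃/∂y − ∂V₂/∂z = -6*x*z
(∇×V)₂ = ∂V₁/∂z − ∂V₃/∂x = 6*x + 6*y*z
(∇×V)₃ = ∂V₂/∂x − ∂V₁/∂y = -12*x^2 + 1
∇×V = (-6*x*z, 6*x + 6*y*z, -12*x^2 + 1)
At (-1, -3, -3): (-18, 48, -11).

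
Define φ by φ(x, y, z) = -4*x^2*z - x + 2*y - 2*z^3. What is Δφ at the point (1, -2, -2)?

∂²φ/∂x² = -8*z
∂²φ/∂y² = 0
∂²φ/∂z² = -12*z
∇²φ = -20*z
At (1, -2, -2): 40.

40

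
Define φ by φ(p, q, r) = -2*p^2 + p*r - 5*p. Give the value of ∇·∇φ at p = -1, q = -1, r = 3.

-4

∂²φ/∂p² = -4
∂²φ/∂q² = 0
∂²φ/∂r² = 0
∇²φ = -4
At (-1, -1, 3): -4.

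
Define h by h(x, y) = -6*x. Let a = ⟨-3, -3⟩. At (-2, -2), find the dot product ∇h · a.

18

∂h/∂x = -6
∂h/∂y = 0
∇h at (-2, -2) = (-6, 0)
∇h · a = (-6)(-3) + (0)(-3) = 18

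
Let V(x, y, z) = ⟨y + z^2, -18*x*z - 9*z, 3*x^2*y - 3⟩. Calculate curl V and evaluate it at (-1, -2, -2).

(∇×V)₁ = ∂V₃/∂y − ∂V₂/∂z = 3*x^2 + 18*x + 9
(∇×V)₂ = ∂V₁/∂z − ∂V₃/∂x = -6*x*y + 2*z
(∇×V)₃ = ∂V₂/∂x − ∂V₁/∂y = -18*z - 1
∇×V = (3*x^2 + 18*x + 9, -6*x*y + 2*z, -18*z - 1)
At (-1, -2, -2): (-6, -16, 35).

(-6, -16, 35)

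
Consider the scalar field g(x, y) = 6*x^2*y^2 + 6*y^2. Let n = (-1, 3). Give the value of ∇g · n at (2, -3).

-756

∂g/∂x = 12*x*y^2
∂g/∂y = 12*x^2*y + 12*y
∇g at (2, -3) = (216, -180)
∇g · n = (216)(-1) + (-180)(3) = -756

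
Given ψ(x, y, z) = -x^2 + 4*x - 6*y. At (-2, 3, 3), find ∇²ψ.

-2

∂²ψ/∂x² = -2
∂²ψ/∂y² = 0
∂²ψ/∂z² = 0
∇²ψ = -2
At (-2, 3, 3): -2.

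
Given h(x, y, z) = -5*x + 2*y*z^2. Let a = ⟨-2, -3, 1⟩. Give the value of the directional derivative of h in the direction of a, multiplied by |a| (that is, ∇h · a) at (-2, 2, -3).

-68

∂h/∂x = -5
∂h/∂y = 2*z^2
∂h/∂z = 4*y*z
∇h at (-2, 2, -3) = (-5, 18, -24)
∇h · a = (-5)(-2) + (18)(-3) + (-24)(1) = -68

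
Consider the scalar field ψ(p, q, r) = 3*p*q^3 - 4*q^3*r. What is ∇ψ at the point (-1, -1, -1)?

(-3, 3, 4)

∂ψ/∂p = 3*q^3
∂ψ/∂q = 9*p*q^2 - 12*q^2*r
∂ψ/∂r = -4*q^3
∇ψ = (3*q^3, 9*p*q^2 - 12*q^2*r, -4*q^3)
At (-1, -1, -1): (-3, 3, 4).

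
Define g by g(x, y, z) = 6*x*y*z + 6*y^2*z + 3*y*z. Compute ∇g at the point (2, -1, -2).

∂g/∂x = 6*y*z
∂g/∂y = 6*x*z + 12*y*z + 3*z
∂g/∂z = 6*x*y + 6*y^2 + 3*y
∇g = (6*y*z, 6*x*z + 12*y*z + 3*z, 6*x*y + 6*y^2 + 3*y)
At (2, -1, -2): (12, -6, -9).

(12, -6, -9)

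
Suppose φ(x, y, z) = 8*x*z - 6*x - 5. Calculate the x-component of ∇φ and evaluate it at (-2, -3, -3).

-30

(∇φ)_1 = ∂φ/∂x = 8*z - 6
At (-2, -3, -3): -30.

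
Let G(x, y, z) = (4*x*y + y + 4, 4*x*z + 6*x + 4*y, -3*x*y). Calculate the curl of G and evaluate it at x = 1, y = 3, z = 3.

(∇×G)₁ = ∂G₃/∂y − ∂G₂/∂z = -7*x
(∇×G)₂ = ∂G₁/∂z − ∂G₃/∂x = 3*y
(∇×G)₃ = ∂G₂/∂x − ∂G₁/∂y = -4*x + 4*z + 5
∇×G = (-7*x, 3*y, -4*x + 4*z + 5)
At (1, 3, 3): (-7, 9, 13).

(-7, 9, 13)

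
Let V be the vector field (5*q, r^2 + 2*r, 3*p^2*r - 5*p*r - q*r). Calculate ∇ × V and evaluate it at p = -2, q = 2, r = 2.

(∇×V)₁ = ∂V₃/∂q − ∂V₂/∂r = -3*r - 2
(∇×V)₂ = ∂V₁/∂r − ∂V₃/∂p = -6*p*r + 5*r
(∇×V)₃ = ∂V₂/∂p − ∂V₁/∂q = -5
∇×V = (-3*r - 2, -6*p*r + 5*r, -5)
At (-2, 2, 2): (-8, 34, -5).

(-8, 34, -5)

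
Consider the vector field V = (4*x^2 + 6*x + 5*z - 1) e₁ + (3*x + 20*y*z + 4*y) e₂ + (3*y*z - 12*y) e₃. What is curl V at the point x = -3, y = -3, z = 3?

(57, 5, 3)

(∇×V)₁ = ∂V₃/∂y − ∂V₂/∂z = -20*y + 3*z - 12
(∇×V)₂ = ∂V₁/∂z − ∂V₃/∂x = 5
(∇×V)₃ = ∂V₂/∂x − ∂V₁/∂y = 3
∇×V = (-20*y + 3*z - 12, 5, 3)
At (-3, -3, 3): (57, 5, 3).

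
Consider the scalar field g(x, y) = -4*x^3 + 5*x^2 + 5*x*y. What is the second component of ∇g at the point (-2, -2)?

(∇g)_2 = ∂g/∂y = 5*x
At (-2, -2): -10.

-10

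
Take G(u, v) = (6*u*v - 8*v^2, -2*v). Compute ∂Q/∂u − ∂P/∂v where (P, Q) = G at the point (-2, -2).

-20

∂G₂/∂u = 0
∂G₁/∂v = 6*u - 16*v
Scalar curl = -6*u + 16*v
At (-2, -2): -20.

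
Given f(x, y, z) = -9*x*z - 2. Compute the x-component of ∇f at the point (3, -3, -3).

27

(∇f)_1 = ∂f/∂x = -9*z
At (3, -3, -3): 27.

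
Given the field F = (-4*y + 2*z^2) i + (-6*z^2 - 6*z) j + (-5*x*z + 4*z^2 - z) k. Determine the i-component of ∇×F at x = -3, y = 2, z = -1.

-6

(∇×F)_1 = ∂F₃/∂y − ∂F₂/∂z
= 0 − (-12*z - 6)
= 12*z + 6
At (-3, 2, -1): -6.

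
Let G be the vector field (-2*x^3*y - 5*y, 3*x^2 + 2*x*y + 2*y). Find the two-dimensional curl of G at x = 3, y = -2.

73

∂G₂/∂x = 6*x + 2*y
∂G₁/∂y = -2*x^3 - 5
Scalar curl = 2*x^3 + 6*x + 2*y + 5
At (3, -2): 73.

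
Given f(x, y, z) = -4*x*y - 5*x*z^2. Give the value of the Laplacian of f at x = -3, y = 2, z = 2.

30

∂²f/∂x² = 0
∂²f/∂y² = 0
∂²f/∂z² = -10*x
∇²f = -10*x
At (-3, 2, 2): 30.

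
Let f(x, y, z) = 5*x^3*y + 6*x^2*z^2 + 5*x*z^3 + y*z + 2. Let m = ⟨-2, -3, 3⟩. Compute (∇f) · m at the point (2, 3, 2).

-101

∂f/∂x = 15*x^2*y + 12*x*z^2 + 5*z^3
∂f/∂y = 5*x^3 + z
∂f/∂z = 12*x^2*z + 15*x*z^2 + y
∇f at (2, 3, 2) = (316, 42, 219)
∇f · m = (316)(-2) + (42)(-3) + (219)(3) = -101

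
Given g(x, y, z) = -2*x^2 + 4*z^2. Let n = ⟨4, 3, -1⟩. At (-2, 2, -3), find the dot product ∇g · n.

∂g/∂x = -4*x
∂g/∂y = 0
∂g/∂z = 8*z
∇g at (-2, 2, -3) = (8, 0, -24)
∇g · n = (8)(4) + (0)(3) + (-24)(-1) = 56

56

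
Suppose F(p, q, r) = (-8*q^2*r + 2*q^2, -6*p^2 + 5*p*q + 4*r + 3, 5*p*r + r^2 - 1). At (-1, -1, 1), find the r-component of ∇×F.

-5

(∇×F)_3 = ∂F₂/∂p − ∂F₁/∂q
= -12*p + 5*q − (-16*q*r + 4*q)
= -12*p + 16*q*r + q
At (-1, -1, 1): -5.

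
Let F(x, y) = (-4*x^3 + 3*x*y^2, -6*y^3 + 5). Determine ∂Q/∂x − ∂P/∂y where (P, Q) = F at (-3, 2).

36

∂F₂/∂x = 0
∂F₁/∂y = 6*x*y
Scalar curl = -6*x*y
At (-3, 2): 36.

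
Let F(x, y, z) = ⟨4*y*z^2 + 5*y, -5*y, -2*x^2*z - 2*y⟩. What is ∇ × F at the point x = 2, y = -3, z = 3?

(-2, -48, -41)

(∇×F)₁ = ∂F₃/∂y − ∂F₂/∂z = -2
(∇×F)₂ = ∂F₁/∂z − ∂F₃/∂x = 4*x*z + 8*y*z
(∇×F)₃ = ∂F₂/∂x − ∂F₁/∂y = -4*z^2 - 5
∇×F = (-2, 4*x*z + 8*y*z, -4*z^2 - 5)
At (2, -3, 3): (-2, -48, -41).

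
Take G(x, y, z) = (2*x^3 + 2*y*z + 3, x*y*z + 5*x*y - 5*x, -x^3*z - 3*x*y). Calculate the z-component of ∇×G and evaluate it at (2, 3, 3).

13

(∇×G)_3 = ∂G₂/∂x − ∂G₁/∂y
= y*z + 5*y - 5 − (2*z)
= y*z + 5*y - 2*z - 5
At (2, 3, 3): 13.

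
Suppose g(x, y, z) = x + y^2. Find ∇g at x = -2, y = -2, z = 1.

∂g/∂x = 1
∂g/∂y = 2*y
∂g/∂z = 0
∇g = (1, 2*y, 0)
At (-2, -2, 1): (1, -4, 0).

(1, -4, 0)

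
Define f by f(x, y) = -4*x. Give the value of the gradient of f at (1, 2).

(-4, 0)

∂f/∂x = -4
∂f/∂y = 0
∇f = (-4, 0)
At (1, 2): (-4, 0).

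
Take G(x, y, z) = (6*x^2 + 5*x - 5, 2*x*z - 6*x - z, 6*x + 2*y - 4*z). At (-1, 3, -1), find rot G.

(∇×G)₁ = ∂G₃/∂y − ∂G₂/∂z = -2*x + 3
(∇×G)₂ = ∂G₁/∂z − ∂G₃/∂x = -6
(∇×G)₃ = ∂G₂/∂x − ∂G₁/∂y = 2*z - 6
∇×G = (-2*x + 3, -6, 2*z - 6)
At (-1, 3, -1): (5, -6, -8).

(5, -6, -8)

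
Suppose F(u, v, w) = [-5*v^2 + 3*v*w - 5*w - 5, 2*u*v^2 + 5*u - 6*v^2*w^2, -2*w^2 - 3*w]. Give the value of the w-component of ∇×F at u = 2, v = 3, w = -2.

59

(∇×F)_3 = ∂F₂/∂u − ∂F₁/∂v
= 2*v^2 + 5 − (-10*v + 3*w)
= 2*v^2 + 10*v - 3*w + 5
At (2, 3, -2): 59.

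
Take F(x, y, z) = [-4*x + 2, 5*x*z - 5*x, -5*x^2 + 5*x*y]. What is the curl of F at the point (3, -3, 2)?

(∇×F)₁ = ∂F₃/∂y − ∂F₂/∂z = 0
(∇×F)₂ = ∂F₁/∂z − ∂F₃/∂x = 10*x - 5*y
(∇×F)₃ = ∂F₂/∂x − ∂F₁/∂y = 5*z - 5
∇×F = (0, 10*x - 5*y, 5*z - 5)
At (3, -3, 2): (0, 45, 5).

(0, 45, 5)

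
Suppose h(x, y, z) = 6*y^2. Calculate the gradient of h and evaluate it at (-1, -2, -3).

(0, -24, 0)

∂h/∂x = 0
∂h/∂y = 12*y
∂h/∂z = 0
∇h = (0, 12*y, 0)
At (-1, -2, -3): (0, -24, 0).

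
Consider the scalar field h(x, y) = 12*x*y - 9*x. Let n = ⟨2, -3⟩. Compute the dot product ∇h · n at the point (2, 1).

∂h/∂x = 12*y - 9
∂h/∂y = 12*x
∇h at (2, 1) = (3, 24)
∇h · n = (3)(2) + (24)(-3) = -66

-66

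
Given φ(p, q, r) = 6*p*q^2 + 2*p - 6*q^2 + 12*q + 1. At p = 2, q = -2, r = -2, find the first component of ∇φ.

(∇φ)_1 = ∂φ/∂p = 6*q^2 + 2
At (2, -2, -2): 26.

26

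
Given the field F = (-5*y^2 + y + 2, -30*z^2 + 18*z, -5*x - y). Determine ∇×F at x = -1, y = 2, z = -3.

(-199, 5, 19)

(∇×F)₁ = ∂F₃/∂y − ∂F₂/∂z = 60*z - 19
(∇×F)₂ = ∂F₁/∂z − ∂F₃/∂x = 5
(∇×F)₃ = ∂F₂/∂x − ∂F₁/∂y = 10*y - 1
∇×F = (60*z - 19, 5, 10*y - 1)
At (-1, 2, -3): (-199, 5, 19).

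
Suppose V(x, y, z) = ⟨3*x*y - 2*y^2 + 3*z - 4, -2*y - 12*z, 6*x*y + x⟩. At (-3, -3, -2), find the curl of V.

(∇×V)₁ = ∂V₃/∂y − ∂V₂/∂z = 6*x + 12
(∇×V)₂ = ∂V₁/∂z − ∂V₃/∂x = -6*y + 2
(∇×V)₃ = ∂V₂/∂x − ∂V₁/∂y = -3*x + 4*y
∇×V = (6*x + 12, -6*y + 2, -3*x + 4*y)
At (-3, -3, -2): (-6, 20, -3).

(-6, 20, -3)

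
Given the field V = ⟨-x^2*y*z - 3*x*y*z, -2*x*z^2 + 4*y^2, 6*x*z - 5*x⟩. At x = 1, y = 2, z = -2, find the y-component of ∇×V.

(∇×V)_2 = ∂V₁/∂z − ∂V₃/∂x
= -x^2*y - 3*x*y − (6*z - 5)
= -x^2*y - 3*x*y - 6*z + 5
At (1, 2, -2): 9.

9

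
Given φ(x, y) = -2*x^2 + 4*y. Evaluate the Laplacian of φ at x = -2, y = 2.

-4

∂²φ/∂x² = -4
∂²φ/∂y² = 0
∇²φ = -4
At (-2, 2): -4.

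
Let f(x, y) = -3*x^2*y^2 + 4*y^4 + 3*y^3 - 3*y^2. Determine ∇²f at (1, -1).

∂²f/∂x² = -6*y^2
∂²f/∂y² = 6*(-x^2 + 8*y^2 + 3*y - 1)
∇²f = -6*x^2 + 42*y^2 + 18*y - 6
At (1, -1): 12.

12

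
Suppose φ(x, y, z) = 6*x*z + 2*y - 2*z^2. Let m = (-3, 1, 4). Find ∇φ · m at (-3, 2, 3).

-172

∂φ/∂x = 6*z
∂φ/∂y = 2
∂φ/∂z = 6*x - 4*z
∇φ at (-3, 2, 3) = (18, 2, -30)
∇φ · m = (18)(-3) + (2)(1) + (-30)(4) = -172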